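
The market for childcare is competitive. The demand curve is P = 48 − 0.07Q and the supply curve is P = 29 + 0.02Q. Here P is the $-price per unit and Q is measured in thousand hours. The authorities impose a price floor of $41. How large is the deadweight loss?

$555.56 thousand

Competitive equilibrium: 48 − 0.07Q = 29 + 0.02Q → Q* = 211.1111, P* = 33.2222.
At the floor P = 41, quantity demanded = (48 − 41)/0.07 = 100.
Sellers' marginal cost at Q' = 100: 29 + 0.02·100 = 31.
ΔQ = 211.1111 − 100 = 111.1111; wedge = 41 − 31 = 10.
Welfare loss = ½ × 111.1111 × 10 = $555.56 thousand.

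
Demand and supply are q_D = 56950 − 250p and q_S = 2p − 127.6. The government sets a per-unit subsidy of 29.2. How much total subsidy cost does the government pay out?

In inverse form: demand p = 227.8 − 0.004q, supply p = 63.8 + 0.5q.
Competitive equilibrium: 227.8 − 0.004q = 63.8 + 0.5q → q* = 325.3968, p* = 226.4984.
The subsidy lowers effective supply by 29.2: p = 34.6 + 0.5q.
New quantity: 227.8 − 0.004q = 34.6 + 0.5q → q' = 383.3333.
Total subsidy cost = 29.2 × 383.3333 = 11193.33.

11193.33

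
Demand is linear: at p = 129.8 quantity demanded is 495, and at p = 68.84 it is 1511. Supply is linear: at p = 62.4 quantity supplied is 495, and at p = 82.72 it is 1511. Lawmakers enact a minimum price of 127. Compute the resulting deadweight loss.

Demand slope = (68.84 − 129.8)/(1511 − 495) = −0.06, so p = 159.5 − 0.06q.
Supply slope = (82.72 − 62.4)/(1511 − 495) = 0.02, so p = 52.5 + 0.02q.
Competitive equilibrium: 159.5 − 0.06q = 52.5 + 0.02q → q* = 1337.5, p* = 79.25.
At the floor p = 127, quantity demanded = (159.5 − 127)/0.06 = 541.66667.
Sellers' marginal cost at q' = 541.66667: 52.5 + 0.02·541.66667 = 63.33333.
Δq = 1337.5 − 541.66667 = 795.83333; wedge = 127 − 63.33333 = 63.66667.
DWL = ½ × 795.83333 × 63.66667 = 25334.03.

25334.03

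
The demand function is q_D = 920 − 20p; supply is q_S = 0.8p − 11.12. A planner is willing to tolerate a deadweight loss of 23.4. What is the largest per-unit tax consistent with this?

In inverse form: demand p = 46 − 0.05q, supply p = 13.9 + 1.25q.
Competitive equilibrium: 46 − 0.05q = 13.9 + 1.25q → q* = 24.6923, p* = 44.7654.
A tax t gives Δq = t/1.3 and wedge t, so DWL = t²/2.6.
t²/2.6 = 23.4 → t² = 60.84 → t = 7.8.

7.8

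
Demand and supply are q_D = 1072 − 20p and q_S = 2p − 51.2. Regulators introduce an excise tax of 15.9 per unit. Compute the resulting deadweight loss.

229.83

In inverse form: demand p = 53.6 − 0.05q, supply p = 25.6 + 0.5q.
Competitive equilibrium: 53.6 − 0.05q = 25.6 + 0.5q → q* = 50.9091, p* = 51.0545.
With the tax, the buyer price exceeds the seller price by 15.9: (53.6 − 0.05q) − (25.6 + 0.5q) = 15.9 → q' = 22.
Δq = 50.9091 − 22 = 28.9091; the wedge equals the tax, 15.9.
DWL = ½ × 28.9091 × 15.9 = 229.83.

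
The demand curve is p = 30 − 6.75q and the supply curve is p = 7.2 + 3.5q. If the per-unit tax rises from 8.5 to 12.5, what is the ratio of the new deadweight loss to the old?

2.163

Competitive equilibrium: 30 − 6.75q = 7.2 + 3.5q → q* = 2.2244, p* = 14.9854.
For a per-unit tax t: Δq = t/10.25, so DWL = ½·t·(t/10.25) = t²/20.5.
At t = 8.5: DWL = 3.524. At t = 12.5: DWL = 7.622.
Ratio = (12.5/8.5)² = 2.163.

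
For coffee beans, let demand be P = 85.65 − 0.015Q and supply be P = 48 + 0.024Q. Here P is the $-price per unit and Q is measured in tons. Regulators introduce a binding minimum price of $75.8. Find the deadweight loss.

$1858.48

Competitive equilibrium: 85.65 − 0.015Q = 48 + 0.024Q → Q* = 965.3846, P* = 71.1692.
At the floor P = 75.8, quantity demanded = (85.65 − 75.8)/0.015 = 656.6667.
Sellers' marginal cost at Q' = 656.6667: 48 + 0.024·656.6667 = 63.76.
ΔQ = 965.3846 − 656.6667 = 308.7179; wedge = 75.8 − 63.76 = 12.04.
The triangle = ½ × 308.7179 × 12.04 = $1858.48.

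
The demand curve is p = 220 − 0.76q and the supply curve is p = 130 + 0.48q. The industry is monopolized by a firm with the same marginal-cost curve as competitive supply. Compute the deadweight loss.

Competitive equilibrium: 220 − 0.76q = 130 + 0.48q → q* = 72.5806, p* = 164.8387.
Marginal revenue: MR = 220 − 1.52q. Set MR = MC: 220 − 1.52q = 130 + 0.48q → q_m = 45.
Price p_m = 220 − 0.76·45 = 185.8; MC(q_m) = 130 + 0.48·45 = 151.6.
Competitive q* = 72.5806, so Δq = 27.5806; wedge = 185.8 − 151.6 = 34.2.
Welfare loss = ½ × 27.5806 × 34.2 = 471.63.

471.63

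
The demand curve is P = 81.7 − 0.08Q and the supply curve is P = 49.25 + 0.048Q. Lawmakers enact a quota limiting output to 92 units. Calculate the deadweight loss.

Competitive equilibrium: 81.7 − 0.08Q = 49.25 + 0.048Q → Q* = 253.5156, P* = 61.4188.
At Q = 92: demand price = 81.7 − 0.08·92 = 74.34; supply price = 49.25 + 0.048·92 = 53.666.
ΔQ = 253.5156 − 92 = 161.5156; wedge = 74.34 − 53.666 = 20.674.
The triangle = ½ × 161.5156 × 20.674 = 1669.59.

1669.59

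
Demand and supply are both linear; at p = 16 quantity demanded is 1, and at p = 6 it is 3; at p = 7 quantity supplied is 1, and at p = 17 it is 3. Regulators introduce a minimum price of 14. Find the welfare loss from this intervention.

Demand slope = (6 − 16)/(3 − 1) = −5, so p = 21 − 5q.
Supply slope = (17 − 7)/(3 − 1) = 5, so p = 2 + 5q.
Competitive equilibrium: 21 − 5q = 2 + 5q → q* = 1.9, p* = 11.5.
At the floor p = 14, quantity demanded = (21 − 14)/5 = 1.4.
Sellers' marginal cost at q' = 1.4: 2 + 5·1.4 = 9.
Δq = 1.9 − 1.4 = 0.5; wedge = 14 − 9 = 5.
Welfare loss = ½ × 0.5 × 5 = 1.25.

1.25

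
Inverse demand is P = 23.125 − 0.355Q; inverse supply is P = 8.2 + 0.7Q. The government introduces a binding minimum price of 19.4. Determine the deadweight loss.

Competitive equilibrium: 23.125 − 0.355Q = 8.2 + 0.7Q → Q* = 14.1469, P* = 18.1028.
At the floor P = 19.4, quantity demanded = (23.125 − 19.4)/0.355 = 10.493.
Sellers' marginal cost at Q' = 10.493: 8.2 + 0.7·10.493 = 15.5451.
ΔQ = 14.1469 − 10.493 = 3.6539; wedge = 19.4 − 15.5451 = 3.8549.
Welfare loss = ½ × 3.6539 × 3.8549 = 7.04.

7.04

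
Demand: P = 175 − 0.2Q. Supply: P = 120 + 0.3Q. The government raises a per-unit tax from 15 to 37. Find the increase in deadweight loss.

Competitive equilibrium: 175 − 0.2Q = 120 + 0.3Q → Q* = 110, P* = 153.
For a per-unit tax t: ΔQ = t/0.5, so DWL = ½·t·(t/0.5) = t²/1.
At t = 15: DWL = 225. At t = 37: DWL = 1369.
Increase = 1369 − 225 = 1144.

1144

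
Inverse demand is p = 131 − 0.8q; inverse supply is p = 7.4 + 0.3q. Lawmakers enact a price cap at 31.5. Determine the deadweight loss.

Competitive equilibrium: 131 − 0.8q = 7.4 + 0.3q → q* = 112.3636, p* = 41.1091.
At the ceiling p = 31.5, quantity supplied = (31.5 − 7.4)/0.3 = 80.3333.
Willingness to pay at q' = 80.3333: 131 − 0.8·80.3333 = 66.7334.
Δq = 112.3636 − 80.3333 = 32.0303; wedge = 66.7334 − 31.5 = 35.2334.
Deadweight loss = ½ × 32.0303 × 35.2334 = 564.27.

564.27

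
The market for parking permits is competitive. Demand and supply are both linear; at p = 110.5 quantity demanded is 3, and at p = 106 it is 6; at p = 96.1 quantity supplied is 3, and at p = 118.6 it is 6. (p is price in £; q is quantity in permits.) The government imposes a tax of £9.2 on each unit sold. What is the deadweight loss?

£4.70

Demand slope = (106 − 110.5)/(6 − 3) = −1.5, so p = 115 − 1.5q.
Supply slope = (118.6 − 96.1)/(6 − 3) = 7.5, so p = 73.6 + 7.5q.
Competitive equilibrium: 115 − 1.5q = 73.6 + 7.5q → q* = 4.6, p* = 108.1.
With the tax, the buyer price exceeds the seller price by 9.2: (115 − 1.5q) − (73.6 + 7.5q) = 9.2 → q' = 3.5778.
Δq = 4.6 − 3.5778 = 1.0222; the wedge equals the tax, 9.2.
DWL = ½ × 1.0222 × 9.2 = £4.70.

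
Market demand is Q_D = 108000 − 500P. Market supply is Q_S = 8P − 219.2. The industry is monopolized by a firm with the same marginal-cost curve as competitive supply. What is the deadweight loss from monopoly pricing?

33.66

In inverse form: demand P = 216 − 0.002Q, supply P = 27.4 + 0.125Q.
Competitive equilibrium: 216 − 0.002Q = 27.4 + 0.125Q → Q* = 1485.0394, P* = 213.0299.
Marginal revenue: MR = 216 − 0.004Q. Set MR = MC: 216 − 0.004Q = 27.4 + 0.125Q → Q_m = 1462.0155.
Price P_m = 216 − 0.002·1462.0155 = 213.076; MC(Q_m) = 27.4 + 0.125·1462.0155 = 210.1519.
Competitive Q* = 1485.0394, so ΔQ = 23.0239; wedge = 213.076 − 210.1519 = 2.9241.
The triangle = ½ × 23.0239 × 2.9241 = 33.66.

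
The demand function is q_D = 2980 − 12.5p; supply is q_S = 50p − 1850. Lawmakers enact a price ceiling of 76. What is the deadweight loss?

204.80

In inverse form: demand p = 238.4 − 0.08q, supply p = 37 + 0.02q.
Competitive equilibrium: 238.4 − 0.08q = 37 + 0.02q → q* = 2014, p* = 77.28.
At the ceiling p = 76, quantity supplied = (76 − 37)/0.02 = 1950.
Willingness to pay at q' = 1950: 238.4 − 0.08·1950 = 82.4.
Δq = 2014 − 1950 = 64; wedge = 82.4 − 76 = 6.4.
The triangle = ½ × 64 × 6.4 = 204.80.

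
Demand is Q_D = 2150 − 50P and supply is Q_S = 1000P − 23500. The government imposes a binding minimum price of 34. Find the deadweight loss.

2404.82

In inverse form: demand P = 43 − 0.02Q, supply P = 23.5 + 0.001Q.
Competitive equilibrium: 43 − 0.02Q = 23.5 + 0.001Q → Q* = 928.5714, P* = 24.4286.
At the floor P = 34, quantity demanded = (43 − 34)/0.02 = 450.
Sellers' marginal cost at Q' = 450: 23.5 + 0.001·450 = 23.95.
ΔQ = 928.5714 − 450 = 478.5714; wedge = 34 − 23.95 = 10.05.
DWL = ½ × 478.5714 × 10.05 = 2404.82.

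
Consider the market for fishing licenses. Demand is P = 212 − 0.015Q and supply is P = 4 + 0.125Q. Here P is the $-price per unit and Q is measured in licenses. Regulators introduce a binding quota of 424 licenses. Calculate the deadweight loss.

$78906.61

Competitive equilibrium: 212 − 0.015Q = 4 + 0.125Q → Q* = 1485.7143, P* = 189.7143.
At Q = 424: demand price = 212 − 0.015·424 = 205.64; supply price = 4 + 0.125·424 = 57.
ΔQ = 1485.7143 − 424 = 1061.7143; wedge = 205.64 − 57 = 148.64.
Welfare loss = ½ × 1061.7143 × 148.64 = $78906.61.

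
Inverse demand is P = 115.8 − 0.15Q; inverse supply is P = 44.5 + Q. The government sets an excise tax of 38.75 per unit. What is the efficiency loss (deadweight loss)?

Competitive equilibrium: 115.8 − 0.15Q = 44.5 + Q → Q* = 62, P* = 106.5.
With the tax, the buyer price exceeds the seller price by 38.75: (115.8 − 0.15Q) − (44.5 + Q) = 38.75 → Q' = 28.3043.
ΔQ = 62 − 28.3043 = 33.6957; the wedge equals the tax, 38.75.
Welfare loss = ½ × 33.6957 × 38.75 = 652.85.

652.85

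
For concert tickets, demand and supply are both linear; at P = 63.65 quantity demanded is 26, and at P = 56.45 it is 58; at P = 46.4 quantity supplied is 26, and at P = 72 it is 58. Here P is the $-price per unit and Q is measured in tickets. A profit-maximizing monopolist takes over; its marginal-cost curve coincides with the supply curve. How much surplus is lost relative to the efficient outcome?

$30.46

Demand slope = (56.45 − 63.65)/(58 − 26) = −0.225, so P = 69.5 − 0.225Q.
Supply slope = (72 − 46.4)/(58 − 26) = 0.8, so P = 25.6 + 0.8Q.
Competitive equilibrium: 69.5 − 0.225Q = 25.6 + 0.8Q → Q* = 42.8293, P* = 59.8634.
Marginal revenue: MR = 69.5 − 0.45Q. Set MR = MC: 69.5 − 0.45Q = 25.6 + 0.8Q → Q_m = 35.12.
Price P_m = 69.5 − 0.225·35.12 = 61.598; MC(Q_m) = 25.6 + 0.8·35.12 = 53.696.
Competitive Q* = 42.8293, so ΔQ = 7.7093; wedge = 61.598 − 53.696 = 7.902.
Deadweight loss = ½ × 7.7093 × 7.902 = $30.46.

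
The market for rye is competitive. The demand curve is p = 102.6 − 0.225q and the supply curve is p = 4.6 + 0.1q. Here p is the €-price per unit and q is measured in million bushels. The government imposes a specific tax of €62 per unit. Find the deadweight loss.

Competitive equilibrium: 102.6 − 0.225q = 4.6 + 0.1q → q* = 301.5385, p* = 34.7538.
With the tax, the buyer price exceeds the seller price by 62: (102.6 − 0.225q) − (4.6 + 0.1q) = 62 → q' = 110.7692.
Δq = 301.5385 − 110.7692 = 190.7693; the wedge equals the tax, 62.
The triangle = ½ × 190.7693 × 62 = €5913.85 million.

€5913.85 million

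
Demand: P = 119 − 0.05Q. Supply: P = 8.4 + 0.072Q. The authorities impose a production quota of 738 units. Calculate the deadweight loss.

1733.11

Competitive equilibrium: 119 − 0.05Q = 8.4 + 0.072Q → Q* = 906.5574, P* = 73.6721.
At Q = 738: demand price = 119 − 0.05·738 = 82.1; supply price = 8.4 + 0.072·738 = 61.536.
ΔQ = 906.5574 − 738 = 168.5574; wedge = 82.1 − 61.536 = 20.564.
The triangle = ½ × 168.5574 × 20.564 = 1733.11.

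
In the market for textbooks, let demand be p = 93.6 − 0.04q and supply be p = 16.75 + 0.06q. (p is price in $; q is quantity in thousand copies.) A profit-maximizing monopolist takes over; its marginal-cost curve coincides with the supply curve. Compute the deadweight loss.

$2410.58 thousand

Competitive equilibrium: 93.6 − 0.04q = 16.75 + 0.06q → q* = 768.5, p* = 62.86.
Marginal revenue: MR = 93.6 − 0.08q. Set MR = MC: 93.6 − 0.08q = 16.75 + 0.06q → q_m = 548.92857.
Price p_m = 93.6 − 0.04·548.92857 = 71.64286; MC(q_m) = 16.75 + 0.06·548.92857 = 49.68571.
Competitive q* = 768.5, so Δq = 219.57143; wedge = 71.64286 − 49.68571 = 21.95715.
DWL = ½ × 219.57143 × 21.95715 = $2410.58 thousand.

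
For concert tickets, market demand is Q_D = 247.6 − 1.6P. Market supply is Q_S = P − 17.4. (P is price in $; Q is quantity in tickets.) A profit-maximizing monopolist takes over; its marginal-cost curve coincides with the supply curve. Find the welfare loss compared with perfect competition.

$447.89

In inverse form: demand P = 154.75 − 0.625Q, supply P = 17.4 + Q.
Competitive equilibrium: 154.75 − 0.625Q = 17.4 + Q → Q* = 84.5231, P* = 101.9231.
Marginal revenue: MR = 154.75 − 1.25Q. Set MR = MC: 154.75 − 1.25Q = 17.4 + Q → Q_m = 61.0444.
Price P_m = 154.75 − 0.625·61.0444 = 116.5973; MC(Q_m) = 17.4 + 1·61.0444 = 78.4444.
Competitive Q* = 84.5231, so ΔQ = 23.4787; wedge = 116.5973 − 78.4444 = 38.1529.
DWL = ½ × 23.4787 × 38.1529 = $447.89.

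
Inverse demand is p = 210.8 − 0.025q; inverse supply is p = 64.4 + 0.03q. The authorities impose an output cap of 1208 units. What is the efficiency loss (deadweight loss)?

58123.65

Competitive equilibrium: 210.8 − 0.025q = 64.4 + 0.03q → q* = 2661.8182, p* = 144.2545.
At q = 1208: demand price = 210.8 − 0.025·1208 = 180.6; supply price = 64.4 + 0.03·1208 = 100.64.
Δq = 2661.8182 − 1208 = 1453.8182; wedge = 180.6 − 100.64 = 79.96.
Deadweight loss = ½ × 1453.8182 × 79.96 = 58123.65.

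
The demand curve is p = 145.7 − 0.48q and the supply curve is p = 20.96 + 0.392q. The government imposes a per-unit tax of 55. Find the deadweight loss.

1734.52

Competitive equilibrium: 145.7 − 0.48q = 20.96 + 0.392q → q* = 143.0505, p* = 77.0358.
With the tax, the buyer price exceeds the seller price by 55: (145.7 − 0.48q) − (20.96 + 0.392q) = 55 → q' = 79.9771.
Δq = 143.0505 − 79.9771 = 63.0734; the wedge equals the tax, 55.
Deadweight loss = ½ × 63.0734 × 55 = 1734.52.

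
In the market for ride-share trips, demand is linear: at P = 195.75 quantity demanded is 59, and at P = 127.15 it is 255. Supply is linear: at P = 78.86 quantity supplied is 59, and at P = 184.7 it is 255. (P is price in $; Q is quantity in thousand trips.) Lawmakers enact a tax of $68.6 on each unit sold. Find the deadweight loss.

Demand slope = (127.15 − 195.75)/(255 − 59) = −0.35, so P = 216.4 − 0.35Q.
Supply slope = (184.7 − 78.86)/(255 − 59) = 0.54, so P = 47 + 0.54Q.
Competitive equilibrium: 216.4 − 0.35Q = 47 + 0.54Q → Q* = 190.3371, P* = 149.782.
With the tax, the buyer price exceeds the seller price by 68.6: (216.4 − 0.35Q) − (47 + 0.54Q) = 68.6 → Q' = 113.2584.
ΔQ = 190.3371 − 113.2584 = 77.0787; the wedge equals the tax, 68.6.
DWL = ½ × 77.0787 × 68.6 = $2643.80 thousand.

$2643.80 thousand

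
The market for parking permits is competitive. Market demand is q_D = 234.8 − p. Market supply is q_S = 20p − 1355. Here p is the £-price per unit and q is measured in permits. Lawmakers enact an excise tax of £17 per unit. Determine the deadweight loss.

In inverse form: demand p = 234.8 − q, supply p = 67.75 + 0.05q.
Competitive equilibrium: 234.8 − q = 67.75 + 0.05q → q* = 159.0952, p* = 75.7048.
With the tax, the buyer price exceeds the seller price by 17: (234.8 − q) − (67.75 + 0.05q) = 17 → q' = 142.9048.
Δq = 159.0952 − 142.9048 = 16.1904; the wedge equals the tax, 17.
Welfare loss = ½ × 16.1904 × 17 = £137.62.

£137.62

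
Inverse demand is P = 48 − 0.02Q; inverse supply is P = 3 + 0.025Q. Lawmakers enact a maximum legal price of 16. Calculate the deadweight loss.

Competitive equilibrium: 48 − 0.02Q = 3 + 0.025Q → Q* = 1000, P* = 28.
At the ceiling P = 16, quantity supplied = (16 − 3)/0.025 = 520.
Willingness to pay at Q' = 520: 48 − 0.02·520 = 37.6.
ΔQ = 1000 − 520 = 480; wedge = 37.6 − 16 = 21.6.
Deadweight loss = ½ × 480 × 21.6 = 5184.

5184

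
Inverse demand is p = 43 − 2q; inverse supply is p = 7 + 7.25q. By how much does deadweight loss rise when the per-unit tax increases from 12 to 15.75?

5.625

Competitive equilibrium: 43 − 2q = 7 + 7.25q → q* = 3.8919, p* = 35.2162.
For a per-unit tax t: Δq = t/9.25, so DWL = ½·t·(t/9.25) = t²/18.5.
At t = 12: DWL = 7.784. At t = 15.75: DWL = 13.409.
Increase = 13.409 − 7.784 = 5.625.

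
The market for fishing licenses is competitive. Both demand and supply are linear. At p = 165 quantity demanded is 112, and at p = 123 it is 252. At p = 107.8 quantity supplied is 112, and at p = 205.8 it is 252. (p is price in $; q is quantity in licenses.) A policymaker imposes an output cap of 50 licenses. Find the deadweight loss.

Demand slope = (123 − 165)/(252 − 112) = −0.3, so p = 198.6 − 0.3q.
Supply slope = (205.8 − 107.8)/(252 − 112) = 0.7, so p = 29.4 + 0.7q.
Competitive equilibrium: 198.6 − 0.3q = 29.4 + 0.7q → q* = 169.2, p* = 147.84.
At q = 50: demand price = 198.6 − 0.3·50 = 183.6; supply price = 29.4 + 0.7·50 = 64.4.
Δq = 169.2 − 50 = 119.2; wedge = 183.6 − 64.4 = 119.2.
Welfare loss = ½ × 119.2 × 119.2 = $7104.32.

$7104.32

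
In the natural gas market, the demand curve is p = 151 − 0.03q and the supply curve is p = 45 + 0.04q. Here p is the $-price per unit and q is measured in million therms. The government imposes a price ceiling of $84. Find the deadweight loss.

Competitive equilibrium: 151 − 0.03q = 45 + 0.04q → q* = 1514.2857, p* = 105.5714.
At the ceiling p = 84, quantity supplied = (84 − 45)/0.04 = 975.
Willingness to pay at q' = 975: 151 − 0.03·975 = 121.75.
Δq = 1514.2857 − 975 = 539.2857; wedge = 121.75 − 84 = 37.75.
Deadweight loss = ½ × 539.2857 × 37.75 = $10179.02 million.

$10179.02 million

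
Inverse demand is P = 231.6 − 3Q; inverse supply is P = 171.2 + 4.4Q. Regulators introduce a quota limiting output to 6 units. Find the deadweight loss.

Competitive equilibrium: 231.6 − 3Q = 171.2 + 4.4Q → Q* = 8.1622, P* = 207.1135.
At Q = 6: demand price = 231.6 − 3·6 = 213.6; supply price = 171.2 + 4.4·6 = 197.6.
ΔQ = 8.1622 − 6 = 2.1622; wedge = 213.6 − 197.6 = 16.
Deadweight loss = ½ × 2.1622 × 16 = 17.30.

17.30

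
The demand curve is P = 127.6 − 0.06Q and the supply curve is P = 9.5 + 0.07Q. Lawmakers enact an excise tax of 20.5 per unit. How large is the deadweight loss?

1616.35

Competitive equilibrium: 127.6 − 0.06Q = 9.5 + 0.07Q → Q* = 908.4615, P* = 73.0923.
With the tax, the buyer price exceeds the seller price by 20.5: (127.6 − 0.06Q) − (9.5 + 0.07Q) = 20.5 → Q' = 750.7692.
ΔQ = 908.4615 − 750.7692 = 157.6923; the wedge equals the tax, 20.5.
The triangle = ½ × 157.6923 × 20.5 = 1616.35.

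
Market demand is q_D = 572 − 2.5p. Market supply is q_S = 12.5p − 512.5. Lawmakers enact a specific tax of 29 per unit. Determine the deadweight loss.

876.04

In inverse form: demand p = 228.8 − 0.4q, supply p = 41 + 0.08q.
Competitive equilibrium: 228.8 − 0.4q = 41 + 0.08q → q* = 391.25, p* = 72.3.
With the tax, the buyer price exceeds the seller price by 29: (228.8 − 0.4q) − (41 + 0.08q) = 29 → q' = 330.8333.
Δq = 391.25 − 330.8333 = 60.4167; the wedge equals the tax, 29.
DWL = ½ × 60.4167 × 29 = 876.04.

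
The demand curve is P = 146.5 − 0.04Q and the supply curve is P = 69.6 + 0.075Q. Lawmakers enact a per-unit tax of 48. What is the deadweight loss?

Competitive equilibrium: 146.5 − 0.04Q = 69.6 + 0.075Q → Q* = 668.6957, P* = 119.7522.
With the tax, the buyer price exceeds the seller price by 48: (146.5 − 0.04Q) − (69.6 + 0.075Q) = 48 → Q' = 251.3043.
ΔQ = 668.6957 − 251.3043 = 417.3914; the wedge equals the tax, 48.
Welfare loss = ½ × 417.3914 × 48 = 10017.39.

10017.39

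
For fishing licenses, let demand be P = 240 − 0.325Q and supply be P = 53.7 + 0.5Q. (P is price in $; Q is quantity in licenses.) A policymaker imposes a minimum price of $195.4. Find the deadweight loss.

Competitive equilibrium: 240 − 0.325Q = 53.7 + 0.5Q → Q* = 225.8182, P* = 166.6091.
At the floor P = 195.4, quantity demanded = (240 − 195.4)/0.325 = 137.2308.
Sellers' marginal cost at Q' = 137.2308: 53.7 + 0.5·137.2308 = 122.3154.
ΔQ = 225.8182 − 137.2308 = 88.5874; wedge = 195.4 − 122.3154 = 73.0846.
Deadweight loss = ½ × 88.5874 × 73.0846 = $3237.19.

$3237.19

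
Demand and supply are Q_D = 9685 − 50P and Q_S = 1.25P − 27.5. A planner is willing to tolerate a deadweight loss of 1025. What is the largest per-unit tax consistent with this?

41

In inverse form: demand P = 193.7 − 0.02Q, supply P = 22 + 0.8Q.
Competitive equilibrium: 193.7 − 0.02Q = 22 + 0.8Q → Q* = 209.3902, P* = 189.5122.
A tax t gives ΔQ = t/0.82 and wedge t, so DWL = t²/1.64.
t²/1.64 = 1025 → t² = 1681 → t = 41.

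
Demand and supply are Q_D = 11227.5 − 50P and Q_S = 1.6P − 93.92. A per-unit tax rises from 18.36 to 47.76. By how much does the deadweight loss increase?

1506.92

In inverse form: demand P = 224.55 − 0.02Q, supply P = 58.7 + 0.625Q.
Competitive equilibrium: 224.55 − 0.02Q = 58.7 + 0.625Q → Q* = 257.1318, P* = 219.4074.
For a per-unit tax t: ΔQ = t/0.645, so DWL = ½·t·(t/0.645) = t²/1.29.
At t = 18.36: DWL = 261.31. At t = 47.76: DWL = 1768.231.
Increase = 1768.231 − 261.31 = 1506.92.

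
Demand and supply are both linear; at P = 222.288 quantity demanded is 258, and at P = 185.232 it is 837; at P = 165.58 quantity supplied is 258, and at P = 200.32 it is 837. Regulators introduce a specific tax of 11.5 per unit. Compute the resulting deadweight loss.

Demand slope = (185.232 − 222.288)/(837 − 258) = −0.064, so P = 238.8 − 0.064Q.
Supply slope = (200.32 − 165.58)/(837 − 258) = 0.06, so P = 150.1 + 0.06Q.
Competitive equilibrium: 238.8 − 0.064Q = 150.1 + 0.06Q → Q* = 715.3226, P* = 193.0194.
With the tax, the buyer price exceeds the seller price by 11.5: (238.8 − 0.064Q) − (150.1 + 0.06Q) = 11.5 → Q' = 622.5806.
ΔQ = 715.3226 − 622.5806 = 92.742; the wedge equals the tax, 11.5.
The triangle = ½ × 92.742 × 11.5 = 533.27.

533.27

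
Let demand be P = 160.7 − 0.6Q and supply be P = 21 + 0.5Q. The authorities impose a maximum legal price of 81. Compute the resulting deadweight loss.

26.95

Competitive equilibrium: 160.7 − 0.6Q = 21 + 0.5Q → Q* = 127, P* = 84.5.
At the ceiling P = 81, quantity supplied = (81 − 21)/0.5 = 120.
Willingness to pay at Q' = 120: 160.7 − 0.6·120 = 88.7.
ΔQ = 127 − 120 = 7; wedge = 88.7 − 81 = 7.7.
Deadweight loss = ½ × 7 × 7.7 = 26.95.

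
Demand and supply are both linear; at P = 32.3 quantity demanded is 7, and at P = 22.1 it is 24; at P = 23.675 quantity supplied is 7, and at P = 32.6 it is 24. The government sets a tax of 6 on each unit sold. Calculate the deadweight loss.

Demand slope = (22.1 − 32.3)/(24 − 7) = −0.6, so P = 36.5 − 0.6Q.
Supply slope = (32.6 − 23.675)/(24 − 7) = 0.525, so P = 20 + 0.525Q.
Competitive equilibrium: 36.5 − 0.6Q = 20 + 0.525Q → Q* = 14.6667, P* = 27.7.
With the tax, the buyer price exceeds the seller price by 6: (36.5 − 0.6Q) − (20 + 0.525Q) = 6 → Q' = 9.3333.
ΔQ = 14.6667 − 9.3333 = 5.3334; the wedge equals the tax, 6.
Deadweight loss = ½ × 5.3334 × 6 = 16.

16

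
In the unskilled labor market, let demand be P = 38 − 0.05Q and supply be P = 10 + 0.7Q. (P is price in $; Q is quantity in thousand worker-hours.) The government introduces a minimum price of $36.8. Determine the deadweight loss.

Competitive equilibrium: 38 − 0.05Q = 10 + 0.7Q → Q* = 37.3333, P* = 36.1333.
At the floor P = 36.8, quantity demanded = (38 − 36.8)/0.05 = 24.
Sellers' marginal cost at Q' = 24: 10 + 0.7·24 = 26.8.
ΔQ = 37.3333 − 24 = 13.3333; wedge = 36.8 − 26.8 = 10.
The triangle = ½ × 13.3333 × 10 = $66.67 thousand.

$66.67 thousand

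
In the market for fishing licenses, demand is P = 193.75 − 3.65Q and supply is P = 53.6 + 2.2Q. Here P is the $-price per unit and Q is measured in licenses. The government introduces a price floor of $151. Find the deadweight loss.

$438.57

Competitive equilibrium: 193.75 − 3.65Q = 53.6 + 2.2Q → Q* = 23.9573, P* = 106.306.
At the floor P = 151, quantity demanded = (193.75 − 151)/3.65 = 11.7123.
Sellers' marginal cost at Q' = 11.7123: 53.6 + 2.2·11.7123 = 79.3671.
ΔQ = 23.9573 − 11.7123 = 12.245; wedge = 151 − 79.3671 = 71.6329.
Deadweight loss = ½ × 12.245 × 71.6329 = $438.57.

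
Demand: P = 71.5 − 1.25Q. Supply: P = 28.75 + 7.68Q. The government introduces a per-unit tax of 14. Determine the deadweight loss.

10.97

Competitive equilibrium: 71.5 − 1.25Q = 28.75 + 7.68Q → Q* = 4.7872, P* = 65.516.
With the tax, the buyer price exceeds the seller price by 14: (71.5 − 1.25Q) − (28.75 + 7.68Q) = 14 → Q' = 3.2195.
ΔQ = 4.7872 − 3.2195 = 1.5677; the wedge equals the tax, 14.
The triangle = ½ × 1.5677 × 14 = 10.97.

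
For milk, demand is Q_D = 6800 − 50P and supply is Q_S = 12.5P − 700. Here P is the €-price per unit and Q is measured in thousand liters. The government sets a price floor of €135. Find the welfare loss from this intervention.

In inverse form: demand P = 136 − 0.02Q, supply P = 56 + 0.08Q.
Competitive equilibrium: 136 − 0.02Q = 56 + 0.08Q → Q* = 800, P* = 120.
At the floor P = 135, quantity demanded = (136 − 135)/0.02 = 50.
Sellers' marginal cost at Q' = 50: 56 + 0.08·50 = 60.
ΔQ = 800 − 50 = 750; wedge = 135 − 60 = 75.
DWL = ½ × 750 × 75 = €28125 thousand.

€28125 thousand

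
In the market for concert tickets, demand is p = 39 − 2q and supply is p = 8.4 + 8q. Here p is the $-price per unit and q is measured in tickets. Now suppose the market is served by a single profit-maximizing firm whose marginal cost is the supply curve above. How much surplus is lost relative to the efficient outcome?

$1.30

Competitive equilibrium: 39 − 2q = 8.4 + 8q → q* = 3.06, p* = 32.88.
Marginal revenue: MR = 39 − 4q. Set MR = MC: 39 − 4q = 8.4 + 8q → q_m = 2.55.
Price p_m = 39 − 2·2.55 = 33.9; MC(q_m) = 8.4 + 8·2.55 = 28.8.
Competitive q* = 3.06, so Δq = 0.51; wedge = 33.9 − 28.8 = 5.1.
Deadweight loss = ½ × 0.51 × 5.1 = $1.30.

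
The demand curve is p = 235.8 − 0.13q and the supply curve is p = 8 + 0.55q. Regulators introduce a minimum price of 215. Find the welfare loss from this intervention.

Competitive equilibrium: 235.8 − 0.13q = 8 + 0.55q → q* = 335, p* = 192.25.
At the floor p = 215, quantity demanded = (235.8 − 215)/0.13 = 160.
Sellers' marginal cost at q' = 160: 8 + 0.55·160 = 96.
Δq = 335 − 160 = 175; wedge = 215 − 96 = 119.
DWL = ½ × 175 × 119 = 10412.50.

10412.50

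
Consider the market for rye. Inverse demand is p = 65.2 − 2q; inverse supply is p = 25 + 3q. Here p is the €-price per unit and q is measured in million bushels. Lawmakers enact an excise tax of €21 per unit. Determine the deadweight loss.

€44.10 million

Competitive equilibrium: 65.2 − 2q = 25 + 3q → q* = 8.04, p* = 49.12.
With the tax, the buyer price exceeds the seller price by 21: (65.2 − 2q) − (25 + 3q) = 21 → q' = 3.84.
Δq = 8.04 − 3.84 = 4.2; the wedge equals the tax, 21.
Welfare loss = ½ × 4.2 × 21 = €44.10 million.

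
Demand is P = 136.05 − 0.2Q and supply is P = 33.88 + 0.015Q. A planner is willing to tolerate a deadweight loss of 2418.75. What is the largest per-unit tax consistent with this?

32.25

Competitive equilibrium: 136.05 − 0.2Q = 33.88 + 0.015Q → Q* = 475.2093, P* = 41.0081.
A tax t gives ΔQ = t/0.215 and wedge t, so DWL = t²/0.43.
t²/0.43 = 2418.75 → t² = 1040.0625 → t = 32.25.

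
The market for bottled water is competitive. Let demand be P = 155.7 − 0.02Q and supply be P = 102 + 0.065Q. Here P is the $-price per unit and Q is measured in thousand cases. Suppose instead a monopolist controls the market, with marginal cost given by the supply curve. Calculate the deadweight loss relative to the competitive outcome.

Competitive equilibrium: 155.7 − 0.02Q = 102 + 0.065Q → Q* = 631.7647, P* = 143.0647.
Marginal revenue: MR = 155.7 − 0.04Q. Set MR = MC: 155.7 − 0.04Q = 102 + 0.065Q → Q_m = 511.4286.
Price P_m = 155.7 − 0.02·511.4286 = 145.4714; MC(Q_m) = 102 + 0.065·511.4286 = 135.2429.
Competitive Q* = 631.7647, so ΔQ = 120.3361; wedge = 145.4714 − 135.2429 = 10.2285.
Welfare loss = ½ × 120.3361 × 10.2285 = $615.43 thousand.

$615.43 thousand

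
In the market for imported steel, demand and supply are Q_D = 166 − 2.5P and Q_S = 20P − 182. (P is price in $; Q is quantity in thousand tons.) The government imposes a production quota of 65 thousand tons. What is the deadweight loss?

In inverse form: demand P = 66.4 − 0.4Q, supply P = 9.1 + 0.05Q.
Competitive equilibrium: 66.4 − 0.4Q = 9.1 + 0.05Q → Q* = 127.3333, P* = 15.4667.
At Q = 65: demand price = 66.4 − 0.4·65 = 40.4; supply price = 9.1 + 0.05·65 = 12.35.
ΔQ = 127.3333 − 65 = 62.3333; wedge = 40.4 − 12.35 = 28.05.
DWL = ½ × 62.3333 × 28.05 = $874.225 thousand.

$874.225 thousand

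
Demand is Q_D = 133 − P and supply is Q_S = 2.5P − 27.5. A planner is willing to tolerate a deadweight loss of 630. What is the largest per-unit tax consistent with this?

In inverse form: demand P = 133 − Q, supply P = 11 + 0.4Q.
Competitive equilibrium: 133 − Q = 11 + 0.4Q → Q* = 87.1429, P* = 45.8571.
A tax t gives ΔQ = t/1.4 and wedge t, so DWL = t²/2.8.
t²/2.8 = 630 → t² = 1764 → t = 42.

42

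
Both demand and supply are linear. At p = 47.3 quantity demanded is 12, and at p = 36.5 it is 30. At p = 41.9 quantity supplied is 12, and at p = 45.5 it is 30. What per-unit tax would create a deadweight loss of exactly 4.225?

2.6

Demand slope = (36.5 − 47.3)/(30 − 12) = −0.6, so p = 54.5 − 0.6q.
Supply slope = (45.5 − 41.9)/(30 − 12) = 0.2, so p = 39.5 + 0.2q.
Competitive equilibrium: 54.5 − 0.6q = 39.5 + 0.2q → q* = 18.75, p* = 43.25.
A tax t gives Δq = t/0.8 and wedge t, so DWL = t²/1.6.
t²/1.6 = 4.225 → t² = 6.76 → t = 2.6.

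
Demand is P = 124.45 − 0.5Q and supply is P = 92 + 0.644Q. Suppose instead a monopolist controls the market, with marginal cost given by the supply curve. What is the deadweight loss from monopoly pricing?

42.57

Competitive equilibrium: 124.45 − 0.5Q = 92 + 0.644Q → Q* = 28.3654, P* = 110.2673.
Marginal revenue: MR = 124.45 − Q. Set MR = MC: 124.45 − Q = 92 + 0.644Q → Q_m = 19.7384.
Price P_m = 124.45 − 0.5·19.7384 = 114.5808; MC(Q_m) = 92 + 0.644·19.7384 = 104.7115.
Competitive Q* = 28.3654, so ΔQ = 8.627; wedge = 114.5808 − 104.7115 = 9.8693.
Welfare loss = ½ × 8.627 × 9.8693 = 42.57.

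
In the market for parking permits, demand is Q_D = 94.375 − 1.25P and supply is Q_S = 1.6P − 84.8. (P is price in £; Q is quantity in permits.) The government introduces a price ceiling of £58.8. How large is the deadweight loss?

In inverse form: demand P = 75.5 − 0.8Q, supply P = 53 + 0.625Q.
Competitive equilibrium: 75.5 − 0.8Q = 53 + 0.625Q → Q* = 15.7895, P* = 62.8684.
At the ceiling P = 58.8, quantity supplied = (58.8 − 53)/0.625 = 9.28.
Willingness to pay at Q' = 9.28: 75.5 − 0.8·9.28 = 68.076.
ΔQ = 15.7895 − 9.28 = 6.5095; wedge = 68.076 − 58.8 = 9.276.
The triangle = ½ × 6.5095 × 9.276 = £30.19.

£30.19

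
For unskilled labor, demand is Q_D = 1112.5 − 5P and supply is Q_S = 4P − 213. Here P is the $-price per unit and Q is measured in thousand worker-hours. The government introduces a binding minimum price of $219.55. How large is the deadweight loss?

In inverse form: demand P = 222.5 − 0.2Q, supply P = 53.25 + 0.25Q.
Competitive equilibrium: 222.5 − 0.2Q = 53.25 + 0.25Q → Q* = 376.1111, P* = 147.2778.
At the floor P = 219.55, quantity demanded = (222.5 − 219.55)/0.2 = 14.75.
Sellers' marginal cost at Q' = 14.75: 53.25 + 0.25·14.75 = 56.9375.
ΔQ = 376.1111 − 14.75 = 361.3611; wedge = 219.55 − 56.9375 = 162.6125.
The triangle = ½ × 361.3611 × 162.6125 = $29380.92 thousand.

$29380.92 thousand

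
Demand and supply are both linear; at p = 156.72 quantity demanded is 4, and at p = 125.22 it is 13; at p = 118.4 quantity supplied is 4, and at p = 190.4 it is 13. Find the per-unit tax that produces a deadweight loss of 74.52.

41.4

Demand slope = (125.22 − 156.72)/(13 − 4) = −3.5, so p = 170.72 − 3.5q.
Supply slope = (190.4 − 118.4)/(13 − 4) = 8, so p = 86.4 + 8q.
Competitive equilibrium: 170.72 − 3.5q = 86.4 + 8q → q* = 7.3322, p* = 145.0574.
A tax t gives Δq = t/11.5 and wedge t, so DWL = t²/23.
t²/23 = 74.52 → t² = 1713.96 → t = 41.4.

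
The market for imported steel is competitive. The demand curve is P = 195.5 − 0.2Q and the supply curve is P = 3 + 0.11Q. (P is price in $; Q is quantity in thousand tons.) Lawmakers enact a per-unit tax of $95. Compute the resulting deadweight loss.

Competitive equilibrium: 195.5 − 0.2Q = 3 + 0.11Q → Q* = 620.9677, P* = 71.3065.
With the tax, the buyer price exceeds the seller price by 95: (195.5 − 0.2Q) − (3 + 0.11Q) = 95 → Q' = 314.5161.
ΔQ = 620.9677 − 314.5161 = 306.4516; the wedge equals the tax, 95.
The triangle = ½ × 306.4516 × 95 = $14556.45 thousand.

$14556.45 thousand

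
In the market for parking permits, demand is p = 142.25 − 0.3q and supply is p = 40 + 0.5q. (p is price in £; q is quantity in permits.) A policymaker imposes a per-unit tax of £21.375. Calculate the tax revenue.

£2160.88

Competitive equilibrium: 142.25 − 0.3q = 40 + 0.5q → q* = 127.8125, p* = 103.9063.
With the tax, the buyer price exceeds the seller price by 21.375: (142.25 − 0.3q) − (40 + 0.5q) = 21.375 → q' = 101.0938.
Tax revenue = 21.375 × 101.0938 = £2160.88.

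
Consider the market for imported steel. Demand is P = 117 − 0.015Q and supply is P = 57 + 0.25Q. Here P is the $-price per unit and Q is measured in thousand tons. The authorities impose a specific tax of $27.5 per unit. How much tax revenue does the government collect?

Competitive equilibrium: 117 − 0.015Q = 57 + 0.25Q → Q* = 226.4151, P* = 113.6038.
With the tax, the buyer price exceeds the seller price by 27.5: (117 − 0.015Q) − (57 + 0.25Q) = 27.5 → Q' = 122.6415.
Tax revenue = 27.5 × 122.6415 = $3372.64 thousand.

$3372.64 thousand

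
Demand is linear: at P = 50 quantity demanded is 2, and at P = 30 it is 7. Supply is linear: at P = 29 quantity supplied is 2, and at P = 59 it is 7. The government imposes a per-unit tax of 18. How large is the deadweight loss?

16.20

Demand slope = (30 − 50)/(7 − 2) = −4, so P = 58 − 4Q.
Supply slope = (59 − 29)/(7 − 2) = 6, so P = 17 + 6Q.
Competitive equilibrium: 58 − 4Q = 17 + 6Q → Q* = 4.1, P* = 41.6.
With the tax, the buyer price exceeds the seller price by 18: (58 − 4Q) − (17 + 6Q) = 18 → Q' = 2.3.
ΔQ = 4.1 − 2.3 = 1.8; the wedge equals the tax, 18.
DWL = ½ × 1.8 × 18 = 16.20.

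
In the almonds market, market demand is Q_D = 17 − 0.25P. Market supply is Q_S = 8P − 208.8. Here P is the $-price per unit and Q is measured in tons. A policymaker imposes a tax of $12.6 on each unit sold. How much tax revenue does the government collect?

$89.50

In inverse form: demand P = 68 − 4Q, supply P = 26.1 + 0.125Q.
Competitive equilibrium: 68 − 4Q = 26.1 + 0.125Q → Q* = 10.1576, P* = 27.3697.
With the tax, the buyer price exceeds the seller price by 12.6: (68 − 4Q) − (26.1 + 0.125Q) = 12.6 → Q' = 7.103.
Tax revenue = 12.6 × 7.103 = $89.50.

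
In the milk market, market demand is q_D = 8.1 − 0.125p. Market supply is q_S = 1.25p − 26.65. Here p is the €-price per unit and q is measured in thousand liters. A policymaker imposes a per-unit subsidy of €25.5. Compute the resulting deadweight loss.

€36.95 thousand

In inverse form: demand p = 64.8 − 8q, supply p = 21.32 + 0.8q.
Competitive equilibrium: 64.8 − 8q = 21.32 + 0.8q → q* = 4.9409, p* = 25.2727.
The subsidy lowers effective supply by 25.5: p = 0.8q − 4.18.
New quantity: 64.8 − 8q = 0.8q − 4.18 → q' = 7.8386.
Overproduction Δq = 7.8386 − 4.9409 = 2.8977; wedge = subsidy = 25.5.
Deadweight loss = ½ × 2.8977 × 25.5 = €36.95 thousand.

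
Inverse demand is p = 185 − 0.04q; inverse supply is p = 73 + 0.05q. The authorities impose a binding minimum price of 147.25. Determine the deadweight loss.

Competitive equilibrium: 185 − 0.04q = 73 + 0.05q → q* = 1244.4444, p* = 135.2222.
At the floor p = 147.25, quantity demanded = (185 − 147.25)/0.04 = 943.75.
Sellers' marginal cost at q' = 943.75: 73 + 0.05·943.75 = 120.1875.
Δq = 1244.4444 − 943.75 = 300.6944; wedge = 147.25 − 120.1875 = 27.0625.
The triangle = ½ × 300.6944 × 27.0625 = 4068.77.

4068.77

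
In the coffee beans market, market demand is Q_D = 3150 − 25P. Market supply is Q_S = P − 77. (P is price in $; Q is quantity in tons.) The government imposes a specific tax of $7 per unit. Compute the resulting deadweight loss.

In inverse form: demand P = 126 − 0.04Q, supply P = 77 + Q.
Competitive equilibrium: 126 − 0.04Q = 77 + Q → Q* = 47.1154, P* = 124.1154.
With the tax, the buyer price exceeds the seller price by 7: (126 − 0.04Q) − (77 + Q) = 7 → Q' = 40.3846.
ΔQ = 47.1154 − 40.3846 = 6.7308; the wedge equals the tax, 7.
The triangle = ½ × 6.7308 × 7 = $23.56.

$23.56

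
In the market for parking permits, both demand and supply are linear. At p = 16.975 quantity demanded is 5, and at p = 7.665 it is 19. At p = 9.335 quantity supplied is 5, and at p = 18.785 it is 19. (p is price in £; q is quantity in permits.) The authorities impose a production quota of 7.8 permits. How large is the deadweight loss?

Demand slope = (7.665 − 16.975)/(19 − 5) = −0.665, so p = 20.3 − 0.665q.
Supply slope = (18.785 − 9.335)/(19 − 5) = 0.675, so p = 5.96 + 0.675q.
Competitive equilibrium: 20.3 − 0.665q = 5.96 + 0.675q → q* = 10.7015, p* = 13.1835.
At q = 7.8: demand price = 20.3 − 0.665·7.8 = 15.113; supply price = 5.96 + 0.675·7.8 = 11.225.
Δq = 10.7015 − 7.8 = 2.9015; wedge = 15.113 − 11.225 = 3.888.
Welfare loss = ½ × 2.9015 × 3.888 = £5.64.

£5.64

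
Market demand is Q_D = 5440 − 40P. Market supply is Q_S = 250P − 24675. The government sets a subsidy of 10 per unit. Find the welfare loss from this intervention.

1724.14

In inverse form: demand P = 136 − 0.025Q, supply P = 98.7 + 0.004Q.
Competitive equilibrium: 136 − 0.025Q = 98.7 + 0.004Q → Q* = 1286.2069, P* = 103.8448.
The subsidy lowers effective supply by 10: P = 88.7 + 0.004Q.
New quantity: 136 − 0.025Q = 88.7 + 0.004Q → Q' = 1631.0345.
Overproduction ΔQ = 1631.0345 − 1286.2069 = 344.8276; wedge = subsidy = 10.
Deadweight loss = ½ × 344.8276 × 10 = 1724.14.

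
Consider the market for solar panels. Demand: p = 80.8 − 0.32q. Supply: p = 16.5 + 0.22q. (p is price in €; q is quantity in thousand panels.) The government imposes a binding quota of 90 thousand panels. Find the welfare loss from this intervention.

€228.23 thousand

Competitive equilibrium: 80.8 − 0.32q = 16.5 + 0.22q → q* = 119.0741, p* = 42.6963.
At q = 90: demand price = 80.8 − 0.32·90 = 52; supply price = 16.5 + 0.22·90 = 36.3.
Δq = 119.0741 − 90 = 29.0741; wedge = 52 − 36.3 = 15.7.
The triangle = ½ × 29.0741 × 15.7 = €228.23 thousand.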